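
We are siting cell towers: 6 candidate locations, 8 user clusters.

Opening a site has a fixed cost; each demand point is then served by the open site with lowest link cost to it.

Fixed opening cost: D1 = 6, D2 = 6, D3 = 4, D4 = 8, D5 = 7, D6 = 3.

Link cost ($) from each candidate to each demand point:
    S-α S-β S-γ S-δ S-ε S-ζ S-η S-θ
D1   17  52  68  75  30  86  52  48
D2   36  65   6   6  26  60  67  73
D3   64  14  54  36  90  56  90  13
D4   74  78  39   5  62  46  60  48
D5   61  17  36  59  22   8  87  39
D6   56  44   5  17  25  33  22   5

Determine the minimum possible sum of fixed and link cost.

124

Open {D1, D2, D5, D6}: assign each demand point to its cheapest open site.
  S-α→D1 17, S-β→D5 17, S-γ→D6 5, S-δ→D2 6, S-ε→D5 22, S-ζ→D5 8, S-η→D6 22, S-θ→D6 5
  link cost 102, fixed 22 → total 124.
Compare {D1, D4, D5, D6}: link cost 101 + fixed 24 = 125.
Compare {D1, D2, D3, D5, D6}: link cost 99 + fixed 26 = 125.
Compare {D1, D3, D4, D5, D6}: link cost 98 + fixed 28 = 126.
All other subsets cost ≥ 125. Minimum total cost: 124.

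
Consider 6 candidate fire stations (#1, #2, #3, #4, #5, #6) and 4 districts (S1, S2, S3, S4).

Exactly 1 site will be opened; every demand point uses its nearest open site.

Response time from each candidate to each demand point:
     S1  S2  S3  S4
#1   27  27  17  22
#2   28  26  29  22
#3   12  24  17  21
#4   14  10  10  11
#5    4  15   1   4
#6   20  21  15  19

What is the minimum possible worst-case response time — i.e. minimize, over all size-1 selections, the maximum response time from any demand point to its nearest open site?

Open {#4}.
  Farthest demand point is S1 at response time 14 (to #4); all others are ≤ 14.
With {#5} the worst case is 15.
With {#6} the worst case is 21.
No size-1 selection achieves below 14.

14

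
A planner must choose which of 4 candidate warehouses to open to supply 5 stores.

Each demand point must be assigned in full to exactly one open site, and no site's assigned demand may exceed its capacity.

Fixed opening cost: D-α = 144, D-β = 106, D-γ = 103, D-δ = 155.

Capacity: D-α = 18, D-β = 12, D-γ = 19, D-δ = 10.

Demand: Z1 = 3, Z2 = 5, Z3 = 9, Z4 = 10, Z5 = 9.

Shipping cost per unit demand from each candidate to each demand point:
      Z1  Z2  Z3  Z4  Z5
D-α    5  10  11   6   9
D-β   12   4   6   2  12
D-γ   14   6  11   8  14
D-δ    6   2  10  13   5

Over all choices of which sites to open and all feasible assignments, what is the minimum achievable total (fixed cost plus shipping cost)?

Open {D-α, D-γ}; cheapest assignment that respects the capacities:
  D-α (cap 18, load 17): Z1, Z2, Z5 — cost 3×5 + 5×10 + 9×9 = 146
  D-γ (cap 19, load 19): Z3, Z4 — cost 9×11 + 10×8 = 179
  Shipping 325, fixed 247 → total 572.
  Any other capacity-feasible assignment to {D-α, D-γ} ships for at least 325.
Compare {D-α, D-β, D-γ}: its best feasible assignment gives total 598.
Compare {D-β, D-γ, D-δ}: its best feasible assignment gives total 600.
Every other set of open sites that can feasibly serve all demand totals ≥ 598 even under its best assignment. Minimum: 572.

572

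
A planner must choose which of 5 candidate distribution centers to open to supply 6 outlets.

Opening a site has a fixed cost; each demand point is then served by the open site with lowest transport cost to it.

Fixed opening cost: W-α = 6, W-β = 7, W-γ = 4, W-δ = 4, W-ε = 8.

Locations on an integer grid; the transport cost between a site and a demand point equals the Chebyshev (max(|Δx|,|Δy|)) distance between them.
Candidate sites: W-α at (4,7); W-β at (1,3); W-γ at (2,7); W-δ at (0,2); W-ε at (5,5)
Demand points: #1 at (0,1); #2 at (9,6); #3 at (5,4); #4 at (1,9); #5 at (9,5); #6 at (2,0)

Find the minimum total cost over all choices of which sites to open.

Open {W-δ, W-ε}: assign each demand point to its cheapest open site.
  #1→W-δ 1, #2→W-ε 4, #3→W-ε 1, #4→W-ε 4, #5→W-ε 4, #6→W-δ 2
  transport cost 16, fixed 12 → total 28.
Compare {W-α, W-δ}: transport cost 19 + fixed 10 = 29.
Compare {W-γ, W-δ}: transport cost 22 + fixed 8 = 30.
Compare {W-γ, W-δ, W-ε}: transport cost 14 + fixed 16 = 30.
All other subsets cost ≥ 29. Minimum total cost: 28.

28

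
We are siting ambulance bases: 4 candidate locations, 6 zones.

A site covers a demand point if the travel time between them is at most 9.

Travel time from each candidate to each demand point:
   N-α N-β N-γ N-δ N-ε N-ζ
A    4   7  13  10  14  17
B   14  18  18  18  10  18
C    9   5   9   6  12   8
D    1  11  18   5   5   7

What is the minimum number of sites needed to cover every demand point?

2

Coverage sets (demand points within 9 of each site):
  A: {N-α, N-β}
  B: {}
  C: {N-α, N-β, N-γ, N-δ, N-ζ}
  D: {N-α, N-δ, N-ε, N-ζ}
No single site covers all 6 demand points.
But {C, D} covers everything, so the minimum is 2.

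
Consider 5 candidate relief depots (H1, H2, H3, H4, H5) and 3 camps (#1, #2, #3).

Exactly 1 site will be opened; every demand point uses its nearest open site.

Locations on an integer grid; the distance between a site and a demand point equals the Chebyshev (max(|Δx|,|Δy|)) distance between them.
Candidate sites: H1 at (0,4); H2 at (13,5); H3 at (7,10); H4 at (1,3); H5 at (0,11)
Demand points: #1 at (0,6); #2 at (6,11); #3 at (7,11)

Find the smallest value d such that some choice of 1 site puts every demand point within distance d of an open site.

Open {H1}.
  Farthest demand point is #2 at distance 7 (to H1); all others are ≤ 7.
With {H3} the worst case is 7.
With {H5} the worst case is 7.
No size-1 selection achieves below 7.

7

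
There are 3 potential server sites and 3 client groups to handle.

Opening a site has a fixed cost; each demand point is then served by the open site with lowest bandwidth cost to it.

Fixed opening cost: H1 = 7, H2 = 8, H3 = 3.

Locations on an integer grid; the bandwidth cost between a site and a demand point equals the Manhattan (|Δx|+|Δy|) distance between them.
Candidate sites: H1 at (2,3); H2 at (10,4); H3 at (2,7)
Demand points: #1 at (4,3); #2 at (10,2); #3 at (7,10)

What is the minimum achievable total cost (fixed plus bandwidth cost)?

Open {H2}: assign each demand point to its cheapest open site.
  #1→H2 7, #2→H2 2, #3→H2 9
  bandwidth cost 18, fixed 8 → total 26.
Compare {H2, H3}: bandwidth cost 16 + fixed 11 = 27.
Compare {H1, H2}: bandwidth cost 13 + fixed 15 = 28.
Compare {H1, H3}: bandwidth cost 19 + fixed 10 = 29.
All other subsets cost ≥ 27. Minimum total cost: 26.

26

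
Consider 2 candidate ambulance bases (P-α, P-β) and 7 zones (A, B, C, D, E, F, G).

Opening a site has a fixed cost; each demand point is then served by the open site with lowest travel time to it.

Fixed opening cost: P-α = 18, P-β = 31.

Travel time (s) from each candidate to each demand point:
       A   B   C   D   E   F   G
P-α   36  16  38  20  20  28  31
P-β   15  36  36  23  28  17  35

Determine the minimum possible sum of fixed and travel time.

Open {P-α, P-β}: assign each demand point to its cheapest open site.
  A→P-β 15, B→P-α 16, C→P-β 36, D→P-α 20, E→P-α 20, F→P-β 17, G→P-α 31
  travel time 155, fixed 49 → total 204.
Compare {P-α}: travel time 189 + fixed 18 = 207.
Compare {P-β}: travel time 190 + fixed 31 = 221.

204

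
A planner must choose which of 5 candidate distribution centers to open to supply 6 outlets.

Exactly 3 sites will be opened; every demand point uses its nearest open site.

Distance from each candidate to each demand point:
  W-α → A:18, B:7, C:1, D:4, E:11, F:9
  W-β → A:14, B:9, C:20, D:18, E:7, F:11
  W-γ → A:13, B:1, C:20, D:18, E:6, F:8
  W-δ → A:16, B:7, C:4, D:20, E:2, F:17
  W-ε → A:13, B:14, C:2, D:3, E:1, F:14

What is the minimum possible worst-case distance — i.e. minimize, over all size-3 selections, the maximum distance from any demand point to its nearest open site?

Open {W-α, W-β, W-γ}.
  Farthest demand point is A at distance 13 (to W-γ); all others are ≤ 13.
With {W-α, W-β, W-ε} the worst case is 13.
With {W-α, W-γ, W-δ} the worst case is 13.
No size-3 selection achieves below 13.

13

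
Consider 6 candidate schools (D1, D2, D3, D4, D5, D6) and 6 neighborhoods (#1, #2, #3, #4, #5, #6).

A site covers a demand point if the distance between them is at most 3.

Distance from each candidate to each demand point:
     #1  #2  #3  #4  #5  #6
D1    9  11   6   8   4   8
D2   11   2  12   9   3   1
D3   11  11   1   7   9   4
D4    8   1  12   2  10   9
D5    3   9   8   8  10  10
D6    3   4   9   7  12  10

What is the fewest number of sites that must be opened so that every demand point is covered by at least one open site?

4

Coverage sets (demand points within 3 of each site):
  D1: {}
  D2: {#2, #5, #6}
  D3: {#3}
  D4: {#2, #4}
  D5: {#1}
  D6: {#1}
No 3 sites suffice: every size-3 union leaves at least one demand point uncovered.
But {D2, D3, D4, D5} covers everything, so the minimum is 4.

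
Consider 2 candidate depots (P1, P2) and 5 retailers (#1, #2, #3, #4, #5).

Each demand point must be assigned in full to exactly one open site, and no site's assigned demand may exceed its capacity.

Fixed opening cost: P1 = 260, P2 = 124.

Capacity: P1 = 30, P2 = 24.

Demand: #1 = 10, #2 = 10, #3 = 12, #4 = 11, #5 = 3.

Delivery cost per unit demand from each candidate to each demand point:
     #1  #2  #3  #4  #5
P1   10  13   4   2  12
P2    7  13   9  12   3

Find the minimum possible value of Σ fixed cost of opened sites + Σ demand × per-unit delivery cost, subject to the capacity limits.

663

Open {P1, P2}; cheapest assignment that respects the capacities:
  P1 (cap 30, load 23): #3, #4 — cost 12×4 + 11×2 = 70
  P2 (cap 24, load 23): #1, #2, #5 — cost 10×7 + 10×13 + 3×3 = 209
  Shipping 279, fixed 384 → total 663.
  Any other capacity-feasible assignment to {P1, P2} ships for at least 279.
Total demand is 46 and no other set of sites has combined capacity ≥ 46, so {P1, P2} is the only feasible choice of open sites. Minimum: 663.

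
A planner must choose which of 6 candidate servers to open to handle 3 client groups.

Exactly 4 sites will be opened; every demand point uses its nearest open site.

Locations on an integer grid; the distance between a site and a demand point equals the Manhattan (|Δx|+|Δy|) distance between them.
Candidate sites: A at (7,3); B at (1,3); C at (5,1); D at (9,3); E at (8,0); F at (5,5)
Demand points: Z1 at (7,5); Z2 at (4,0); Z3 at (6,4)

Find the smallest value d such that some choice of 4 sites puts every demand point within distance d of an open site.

2

Open {A, B, C, D}.
  Farthest demand point is Z1 at distance 2 (to A); all others are ≤ 2.
With {A, B, C, E} the worst case is 2.
With {A, B, C, F} the worst case is 2.
No size-4 selection achieves below 2.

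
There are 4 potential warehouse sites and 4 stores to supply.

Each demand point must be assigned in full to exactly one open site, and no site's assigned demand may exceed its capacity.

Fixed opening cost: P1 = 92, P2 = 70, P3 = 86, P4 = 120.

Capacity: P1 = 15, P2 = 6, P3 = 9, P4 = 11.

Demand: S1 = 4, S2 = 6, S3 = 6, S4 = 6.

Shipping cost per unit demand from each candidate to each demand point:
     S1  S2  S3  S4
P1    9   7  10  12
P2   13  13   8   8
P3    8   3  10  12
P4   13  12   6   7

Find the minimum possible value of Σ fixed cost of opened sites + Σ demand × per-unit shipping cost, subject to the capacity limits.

Open {P1, P4}; cheapest assignment that respects the capacities:
  P1 (cap 15, load 12): S2, S3 — cost 6×7 + 6×10 = 102
  P4 (cap 11, load 10): S1, S4 — cost 4×13 + 6×7 = 94
  Shipping 196, fixed 212 → total 408.
  Any other capacity-feasible assignment to {P1, P4} ships for at least 196.
Compare {P1, P2, P3}: its best feasible assignment gives total 410.
Compare {P2, P3, P4}: its best feasible assignment gives total 430.
Every other set of open sites that can feasibly serve all demand totals ≥ 410 even under its best assignment. Minimum: 408.

408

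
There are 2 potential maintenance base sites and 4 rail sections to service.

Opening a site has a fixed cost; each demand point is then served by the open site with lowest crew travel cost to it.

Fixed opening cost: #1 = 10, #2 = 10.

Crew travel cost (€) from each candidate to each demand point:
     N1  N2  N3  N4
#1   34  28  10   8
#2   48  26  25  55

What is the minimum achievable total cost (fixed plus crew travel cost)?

Open {#1}: assign each demand point to its cheapest open site.
  N1→#1 34, N2→#1 28, N3→#1 10, N4→#1 8
  crew travel cost 80, fixed 10 → total 90.
Compare {#1, #2}: crew travel cost 78 + fixed 20 = 98.
Compare {#2}: crew travel cost 154 + fixed 10 = 164.

90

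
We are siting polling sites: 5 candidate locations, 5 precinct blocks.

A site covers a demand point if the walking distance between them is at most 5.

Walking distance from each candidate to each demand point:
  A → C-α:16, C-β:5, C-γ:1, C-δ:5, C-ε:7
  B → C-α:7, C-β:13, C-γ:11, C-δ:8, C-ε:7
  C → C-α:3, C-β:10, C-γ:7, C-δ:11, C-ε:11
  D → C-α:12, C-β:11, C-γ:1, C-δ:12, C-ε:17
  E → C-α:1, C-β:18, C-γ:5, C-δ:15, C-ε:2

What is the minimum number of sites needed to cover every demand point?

Coverage sets (demand points within 5 of each site):
  A: {C-β, C-γ, C-δ}
  B: {}
  C: {C-α}
  D: {C-γ}
  E: {C-α, C-γ, C-ε}
No single site covers all 5 demand points.
But {A, E} covers everything, so the minimum is 2.

2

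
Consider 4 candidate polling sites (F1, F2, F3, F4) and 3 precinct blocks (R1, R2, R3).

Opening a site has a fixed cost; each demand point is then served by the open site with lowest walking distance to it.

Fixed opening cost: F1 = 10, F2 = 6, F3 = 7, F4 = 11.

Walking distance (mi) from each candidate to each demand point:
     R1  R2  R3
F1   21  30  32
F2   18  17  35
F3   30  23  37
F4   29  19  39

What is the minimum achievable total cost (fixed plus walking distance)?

76

Open {F2}: assign each demand point to its cheapest open site.
  R1→F2 18, R2→F2 17, R3→F2 35
  walking distance 70, fixed 6 → total 76.
Compare {F1, F2}: walking distance 67 + fixed 16 = 83.
Compare {F2, F3}: walking distance 70 + fixed 13 = 83.
Compare {F2, F4}: walking distance 70 + fixed 17 = 87.
All other subsets cost ≥ 83. Minimum total cost: 76.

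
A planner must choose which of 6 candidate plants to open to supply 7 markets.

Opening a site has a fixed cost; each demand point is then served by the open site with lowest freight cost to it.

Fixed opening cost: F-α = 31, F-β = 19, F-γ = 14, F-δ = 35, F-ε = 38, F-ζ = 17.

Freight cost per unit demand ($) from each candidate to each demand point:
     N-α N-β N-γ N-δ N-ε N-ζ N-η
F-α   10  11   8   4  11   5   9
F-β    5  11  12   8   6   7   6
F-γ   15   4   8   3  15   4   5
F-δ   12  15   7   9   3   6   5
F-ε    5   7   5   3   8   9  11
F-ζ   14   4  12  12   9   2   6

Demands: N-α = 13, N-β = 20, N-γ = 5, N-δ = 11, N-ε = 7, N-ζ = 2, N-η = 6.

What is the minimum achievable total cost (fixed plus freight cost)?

Open {F-β, F-γ}: assign each demand point to its cheapest open site.
  N-α→F-β 13×5=65, N-β→F-γ 20×4=80, N-γ→F-γ 5×8=40, N-δ→F-γ 11×3=33, N-ε→F-β 7×6=42, N-ζ→F-γ 2×4=8, N-η→F-γ 6×5=30
  freight cost 298, fixed 33 → total 331.
Compare {F-β, F-γ, F-δ}: freight cost 272 + fixed 68 = 340.
Compare {F-β, F-γ, F-ζ}: freight cost 294 + fixed 50 = 344.
Compare {F-δ, F-ε, F-ζ}: freight cost 258 + fixed 90 = 348.
All other subsets cost ≥ 340. Minimum total cost: 331.

331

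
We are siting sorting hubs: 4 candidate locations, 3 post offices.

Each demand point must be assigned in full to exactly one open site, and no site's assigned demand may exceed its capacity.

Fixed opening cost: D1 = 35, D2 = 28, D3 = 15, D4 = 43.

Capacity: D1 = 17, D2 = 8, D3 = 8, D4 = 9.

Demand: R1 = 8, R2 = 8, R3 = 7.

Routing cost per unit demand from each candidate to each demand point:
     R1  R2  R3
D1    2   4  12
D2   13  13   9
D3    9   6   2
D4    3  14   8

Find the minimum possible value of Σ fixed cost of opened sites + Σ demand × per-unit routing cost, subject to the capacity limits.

Open {D1, D3}; cheapest assignment that respects the capacities:
  D1 (cap 17, load 16): R1, R2 — cost 8×2 + 8×4 = 48
  D3 (cap 8, load 7): R3 — cost 7×2 = 14
  Shipping 62, fixed 50 → total 112.
  Any other capacity-feasible assignment to {D1, D3} ships for at least 62.
Compare {D1, D2, D3}: its best feasible assignment gives total 140.
Compare {D1, D3, D4}: its best feasible assignment gives total 155.
Every other set of open sites that can feasibly serve all demand totals ≥ 140 even under its best assignment. Minimum: 112.

112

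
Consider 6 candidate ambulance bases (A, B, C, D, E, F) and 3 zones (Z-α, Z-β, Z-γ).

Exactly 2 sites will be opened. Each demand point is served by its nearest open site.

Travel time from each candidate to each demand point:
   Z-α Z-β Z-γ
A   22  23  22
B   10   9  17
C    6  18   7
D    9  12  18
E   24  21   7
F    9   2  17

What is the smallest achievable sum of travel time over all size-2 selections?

Open {C, F}.
  Z-α→C 6, Z-β→F 2, Z-γ→C 7  ⇒ total 15.
Compare {E, F}: total 18.
Compare {B, C}: total 22.
No size-2 selection does better; minimum is 15.

15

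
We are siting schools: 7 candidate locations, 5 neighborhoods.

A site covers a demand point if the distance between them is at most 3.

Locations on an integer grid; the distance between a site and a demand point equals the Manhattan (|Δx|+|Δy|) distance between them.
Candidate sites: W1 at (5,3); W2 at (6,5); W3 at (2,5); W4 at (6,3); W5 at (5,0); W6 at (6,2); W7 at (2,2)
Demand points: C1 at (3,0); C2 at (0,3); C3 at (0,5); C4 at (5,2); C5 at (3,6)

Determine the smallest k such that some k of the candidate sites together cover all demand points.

Coverage sets (demand points within 3 of each site):
  W1: {C4}
  W2: {}
  W3: {C3, C5}
  W4: {C4}
  W5: {C1, C4}
  W6: {C4}
  W7: {C1, C2, C4}
No single site covers all 5 demand points.
But {W3, W7} covers everything, so the minimum is 2.

2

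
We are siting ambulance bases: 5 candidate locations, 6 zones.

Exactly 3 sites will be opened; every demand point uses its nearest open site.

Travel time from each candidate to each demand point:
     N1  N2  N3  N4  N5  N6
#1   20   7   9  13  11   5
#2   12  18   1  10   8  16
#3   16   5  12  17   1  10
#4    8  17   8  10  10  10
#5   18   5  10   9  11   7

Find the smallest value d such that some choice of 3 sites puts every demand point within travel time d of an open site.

9

Open {#2, #4, #5}.
  Farthest demand point is N4 at travel time 9 (to #5); all others are ≤ 9.
With {#3, #4, #5} the worst case is 9.
With {#1, #2, #4} the worst case is 10.
No size-3 selection achieves below 9.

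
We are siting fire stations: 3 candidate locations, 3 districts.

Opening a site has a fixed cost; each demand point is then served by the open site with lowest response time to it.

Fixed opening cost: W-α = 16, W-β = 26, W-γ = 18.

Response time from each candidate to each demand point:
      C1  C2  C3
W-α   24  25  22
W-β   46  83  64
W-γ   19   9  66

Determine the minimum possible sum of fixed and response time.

Open {W-α, W-γ}: assign each demand point to its cheapest open site.
  C1→W-γ 19, C2→W-γ 9, C3→W-α 22
  response time 50, fixed 34 → total 84.
Compare {W-α}: response time 71 + fixed 16 = 87.
Compare {W-α, W-β, W-γ}: response time 50 + fixed 60 = 110.
Compare {W-γ}: response time 94 + fixed 18 = 112.
All other subsets cost ≥ 87. Minimum total cost: 84.

84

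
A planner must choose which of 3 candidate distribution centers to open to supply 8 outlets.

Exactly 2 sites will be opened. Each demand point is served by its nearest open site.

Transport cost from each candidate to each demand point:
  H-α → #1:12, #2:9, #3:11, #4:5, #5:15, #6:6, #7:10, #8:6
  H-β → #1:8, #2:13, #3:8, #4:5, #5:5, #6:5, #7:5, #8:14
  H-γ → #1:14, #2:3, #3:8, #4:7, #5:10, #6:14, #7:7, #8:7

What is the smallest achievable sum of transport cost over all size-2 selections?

46

Open {H-β, H-γ}.
  #1→H-β 8, #2→H-γ 3, #3→H-β 8, #4→H-β 5, #5→H-β 5, #6→H-β 5, #7→H-β 5, #8→H-γ 7  ⇒ total 46.
Compare {H-α, H-β}: total 51.
Compare {H-α, H-γ}: total 57.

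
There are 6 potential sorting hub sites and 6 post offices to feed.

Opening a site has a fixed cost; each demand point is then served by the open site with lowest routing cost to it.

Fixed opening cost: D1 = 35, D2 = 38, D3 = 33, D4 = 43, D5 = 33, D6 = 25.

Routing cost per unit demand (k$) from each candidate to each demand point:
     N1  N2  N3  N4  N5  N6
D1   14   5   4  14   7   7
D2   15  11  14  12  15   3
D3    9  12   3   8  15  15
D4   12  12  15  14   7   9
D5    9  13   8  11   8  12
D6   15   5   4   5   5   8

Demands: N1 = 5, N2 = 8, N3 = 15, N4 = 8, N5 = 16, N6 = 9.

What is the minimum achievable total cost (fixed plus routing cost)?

Open {D2, D3, D6}: assign each demand point to its cheapest open site.
  N1→D3 5×9=45, N2→D6 8×5=40, N3→D3 15×3=45, N4→D6 8×5=40, N5→D6 16×5=80, N6→D2 9×3=27
  routing cost 277, fixed 96 → total 373.
Compare {D3, D6}: routing cost 322 + fixed 58 = 380.
Compare {D2, D6}: routing cost 322 + fixed 63 = 385.
Compare {D2, D5, D6}: routing cost 292 + fixed 96 = 388.
All other subsets cost ≥ 380. Minimum total cost: 373.

373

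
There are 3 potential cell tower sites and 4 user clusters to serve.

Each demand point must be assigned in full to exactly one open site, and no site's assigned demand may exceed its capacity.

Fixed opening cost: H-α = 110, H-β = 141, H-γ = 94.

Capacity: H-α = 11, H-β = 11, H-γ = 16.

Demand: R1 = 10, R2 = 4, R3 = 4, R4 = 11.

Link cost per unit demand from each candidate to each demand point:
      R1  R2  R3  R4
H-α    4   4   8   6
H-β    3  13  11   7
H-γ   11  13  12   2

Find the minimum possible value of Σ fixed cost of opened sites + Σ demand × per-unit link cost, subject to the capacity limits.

Open {H-α, H-β, H-γ}; cheapest assignment that respects the capacities:
  H-α (cap 11, load 8): R2, R3 — cost 4×4 + 4×8 = 48
  H-β (cap 11, load 10): R1 — cost 10×3 = 30
  H-γ (cap 16, load 11): R4 — cost 11×2 = 22
  Shipping 100, fixed 345 → total 445.
  Any other capacity-feasible assignment to {H-α, H-β, H-γ} ships for at least 100.
Total demand is 29 and no other set of sites has combined capacity ≥ 29, so {H-α, H-β, H-γ} is the only feasible choice of open sites. Minimum: 445.

445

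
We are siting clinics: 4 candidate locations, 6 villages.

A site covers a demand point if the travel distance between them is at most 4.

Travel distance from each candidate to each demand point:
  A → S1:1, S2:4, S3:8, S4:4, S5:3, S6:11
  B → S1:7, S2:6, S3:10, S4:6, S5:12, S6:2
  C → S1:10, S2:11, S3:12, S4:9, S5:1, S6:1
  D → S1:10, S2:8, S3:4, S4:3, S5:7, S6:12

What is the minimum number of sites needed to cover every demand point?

Coverage sets (demand points within 4 of each site):
  A: {S1, S2, S4, S5}
  B: {S6}
  C: {S5, S6}
  D: {S3, S4}
No 2 sites suffice: every size-2 union leaves at least one demand point uncovered.
But {A, B, D} covers everything, so the minimum is 3.

3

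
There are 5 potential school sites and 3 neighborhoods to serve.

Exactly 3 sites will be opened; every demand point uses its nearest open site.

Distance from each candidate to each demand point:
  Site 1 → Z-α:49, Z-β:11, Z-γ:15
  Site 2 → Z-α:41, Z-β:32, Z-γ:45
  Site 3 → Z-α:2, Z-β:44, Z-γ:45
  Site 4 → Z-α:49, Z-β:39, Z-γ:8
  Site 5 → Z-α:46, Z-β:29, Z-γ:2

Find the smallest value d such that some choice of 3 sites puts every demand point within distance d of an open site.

11

Open {Site 1, Site 3, Site 4}.
  Farthest demand point is Z-β at distance 11 (to Site 1); all others are ≤ 11.
With {Site 1, Site 3, Site 5} the worst case is 11.
With {Site 1, Site 2, Site 3} the worst case is 15.
No size-3 selection achieves below 11.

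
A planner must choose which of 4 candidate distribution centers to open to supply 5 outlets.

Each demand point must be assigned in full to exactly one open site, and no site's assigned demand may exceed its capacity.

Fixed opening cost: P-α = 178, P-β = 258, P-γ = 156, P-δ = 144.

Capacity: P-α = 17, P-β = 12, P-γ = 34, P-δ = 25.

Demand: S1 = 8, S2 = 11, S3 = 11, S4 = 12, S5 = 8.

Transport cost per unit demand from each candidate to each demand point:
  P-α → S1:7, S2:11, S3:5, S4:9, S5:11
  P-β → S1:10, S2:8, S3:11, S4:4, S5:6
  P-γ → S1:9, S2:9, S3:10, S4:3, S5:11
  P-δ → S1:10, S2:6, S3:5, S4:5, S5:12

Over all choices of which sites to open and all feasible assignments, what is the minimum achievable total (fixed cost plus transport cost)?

617

Open {P-γ, P-δ}; cheapest assignment that respects the capacities:
  P-γ (cap 34, load 28): S1, S4, S5 — cost 8×9 + 12×3 + 8×11 = 196
  P-δ (cap 25, load 22): S2, S3 — cost 11×6 + 11×5 = 121
  Shipping 317, fixed 300 → total 617.
  Any other capacity-feasible assignment to {P-γ, P-δ} ships for at least 317.
Compare {P-α, P-γ}: its best feasible assignment gives total 723.
Compare {P-α, P-γ, P-δ}: its best feasible assignment gives total 779.
Every other set of open sites that can feasibly serve all demand totals ≥ 723 even under its best assignment. Minimum: 617.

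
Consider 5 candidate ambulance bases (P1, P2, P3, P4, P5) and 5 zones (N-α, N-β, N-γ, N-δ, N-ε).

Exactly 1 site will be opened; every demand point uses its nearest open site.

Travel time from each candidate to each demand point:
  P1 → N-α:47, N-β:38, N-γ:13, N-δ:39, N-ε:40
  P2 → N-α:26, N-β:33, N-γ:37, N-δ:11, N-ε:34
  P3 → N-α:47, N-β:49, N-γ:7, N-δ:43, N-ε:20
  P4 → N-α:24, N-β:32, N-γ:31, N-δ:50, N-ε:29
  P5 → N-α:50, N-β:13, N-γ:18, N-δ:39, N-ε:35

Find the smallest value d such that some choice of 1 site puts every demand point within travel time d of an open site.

37

Open {P2}.
  Farthest demand point is N-γ at travel time 37 (to P2); all others are ≤ 37.
With {P1} the worst case is 47.
With {P3} the worst case is 49.
No size-1 selection achieves below 37.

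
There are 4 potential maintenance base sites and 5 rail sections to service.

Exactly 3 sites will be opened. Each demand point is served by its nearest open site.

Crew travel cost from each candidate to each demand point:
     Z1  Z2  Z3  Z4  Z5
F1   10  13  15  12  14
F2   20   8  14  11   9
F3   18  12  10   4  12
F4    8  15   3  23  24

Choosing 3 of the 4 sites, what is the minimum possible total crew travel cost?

Open {F2, F3, F4}.
  Z1→F4 8, Z2→F2 8, Z3→F4 3, Z4→F3 4, Z5→F2 9  ⇒ total 32.
Compare {F1, F2, F4}: total 39.
Compare {F1, F3, F4}: total 39.
No size-3 selection does better; minimum is 32.

32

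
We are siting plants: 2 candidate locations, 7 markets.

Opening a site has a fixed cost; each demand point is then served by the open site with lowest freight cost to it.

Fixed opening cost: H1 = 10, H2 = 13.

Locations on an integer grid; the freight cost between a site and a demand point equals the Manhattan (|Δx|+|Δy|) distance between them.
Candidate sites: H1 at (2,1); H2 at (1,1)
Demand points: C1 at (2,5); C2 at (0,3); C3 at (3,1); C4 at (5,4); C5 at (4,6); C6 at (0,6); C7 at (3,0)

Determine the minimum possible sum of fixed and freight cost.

Open {H1}: assign each demand point to its cheapest open site.
  C1→H1 4, C2→H1 4, C3→H1 1, C4→H1 6, C5→H1 7, C6→H1 7, C7→H1 2
  freight cost 31, fixed 10 → total 41.
Compare {H2}: freight cost 34 + fixed 13 = 47.
Compare {H1, H2}: freight cost 29 + fixed 23 = 52.

41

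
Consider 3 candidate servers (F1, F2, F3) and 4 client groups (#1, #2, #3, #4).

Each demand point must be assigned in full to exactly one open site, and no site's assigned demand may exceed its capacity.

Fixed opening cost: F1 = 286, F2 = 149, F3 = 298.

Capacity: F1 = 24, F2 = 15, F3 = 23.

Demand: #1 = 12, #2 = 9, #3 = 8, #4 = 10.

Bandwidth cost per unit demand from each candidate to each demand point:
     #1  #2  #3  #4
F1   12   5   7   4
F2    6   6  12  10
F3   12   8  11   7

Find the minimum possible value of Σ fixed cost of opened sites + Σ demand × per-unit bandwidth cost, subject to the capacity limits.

896

Open {F1, F3}; cheapest assignment that respects the capacities:
  F1 (cap 24, load 18): #3, #4 — cost 8×7 + 10×4 = 96
  F3 (cap 23, load 21): #1, #2 — cost 12×12 + 9×8 = 216
  Shipping 312, fixed 584 → total 896.
  Any other capacity-feasible assignment to {F1, F3} ships for at least 312.
Compare {F1, F2, F3}: its best feasible assignment gives total 973.
Every other set of open sites that can feasibly serve all demand totals ≥ 973 even under its best assignment. Minimum: 896.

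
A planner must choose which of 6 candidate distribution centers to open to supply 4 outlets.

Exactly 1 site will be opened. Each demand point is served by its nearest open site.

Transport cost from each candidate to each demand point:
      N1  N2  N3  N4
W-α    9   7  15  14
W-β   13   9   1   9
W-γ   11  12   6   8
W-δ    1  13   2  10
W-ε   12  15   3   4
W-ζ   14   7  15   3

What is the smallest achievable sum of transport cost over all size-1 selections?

Open {W-δ}.
  N1→W-δ 1, N2→W-δ 13, N3→W-δ 2, N4→W-δ 10  ⇒ total 26.
Compare {W-β}: total 32.
Compare {W-ε}: total 34.
No size-1 selection does better; minimum is 26.

26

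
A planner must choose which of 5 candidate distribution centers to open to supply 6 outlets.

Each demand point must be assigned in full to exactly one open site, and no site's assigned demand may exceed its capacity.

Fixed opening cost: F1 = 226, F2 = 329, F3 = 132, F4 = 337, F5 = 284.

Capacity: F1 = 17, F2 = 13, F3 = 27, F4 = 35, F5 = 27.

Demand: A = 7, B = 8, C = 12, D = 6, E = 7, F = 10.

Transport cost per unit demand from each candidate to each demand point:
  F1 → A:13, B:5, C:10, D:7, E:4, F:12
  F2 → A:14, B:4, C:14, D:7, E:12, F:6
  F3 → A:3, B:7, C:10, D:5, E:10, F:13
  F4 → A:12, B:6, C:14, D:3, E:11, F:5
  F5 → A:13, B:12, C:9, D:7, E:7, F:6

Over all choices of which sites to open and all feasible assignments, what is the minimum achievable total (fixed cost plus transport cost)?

764

Open {F3, F5}; cheapest assignment that respects the capacities:
  F3 (cap 27, load 27): A, B, C — cost 7×3 + 8×7 + 12×10 = 197
  F5 (cap 27, load 23): D, E, F — cost 6×7 + 7×7 + 10×6 = 151
  Shipping 348, fixed 416 → total 764.
  Any other capacity-feasible assignment to {F3, F5} ships for at least 348.
Compare {F3, F4}: its best feasible assignment gives total 796.
Compare {F1, F3, F5}: its best feasible assignment gives total 929.
Every other set of open sites that can feasibly serve all demand totals ≥ 796 even under its best assignment. Minimum: 764.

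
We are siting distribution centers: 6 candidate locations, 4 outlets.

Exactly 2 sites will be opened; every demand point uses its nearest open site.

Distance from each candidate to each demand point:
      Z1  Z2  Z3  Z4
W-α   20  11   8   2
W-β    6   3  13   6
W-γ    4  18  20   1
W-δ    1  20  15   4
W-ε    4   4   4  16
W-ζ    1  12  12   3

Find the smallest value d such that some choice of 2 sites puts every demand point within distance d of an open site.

Open {W-α, W-ε}.
  Farthest demand point is Z1 at distance 4 (to W-ε); all others are ≤ 4.
With {W-γ, W-ε} the worst case is 4.
With {W-δ, W-ε} the worst case is 4.
No size-2 selection achieves below 4.

4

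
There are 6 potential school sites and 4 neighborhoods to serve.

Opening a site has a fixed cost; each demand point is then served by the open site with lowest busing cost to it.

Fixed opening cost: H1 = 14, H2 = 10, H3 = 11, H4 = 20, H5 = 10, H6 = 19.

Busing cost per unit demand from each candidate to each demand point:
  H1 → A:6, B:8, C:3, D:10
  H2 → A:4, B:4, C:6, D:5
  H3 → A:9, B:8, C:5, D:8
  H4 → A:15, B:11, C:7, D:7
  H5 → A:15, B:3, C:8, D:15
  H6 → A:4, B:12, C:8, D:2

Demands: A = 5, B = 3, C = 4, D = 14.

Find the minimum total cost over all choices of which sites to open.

112

Open {H1, H5, H6}: assign each demand point to its cheapest open site.
  A→H6 5×4=20, B→H5 3×3=9, C→H1 4×3=12, D→H6 14×2=28
  busing cost 69, fixed 43 → total 112.
Compare {H2, H6}: busing cost 84 + fixed 29 = 113.
Compare {H1, H2, H6}: busing cost 72 + fixed 43 = 115.
Compare {H1, H6}: busing cost 84 + fixed 33 = 117.
All other subsets cost ≥ 113. Minimum total cost: 112.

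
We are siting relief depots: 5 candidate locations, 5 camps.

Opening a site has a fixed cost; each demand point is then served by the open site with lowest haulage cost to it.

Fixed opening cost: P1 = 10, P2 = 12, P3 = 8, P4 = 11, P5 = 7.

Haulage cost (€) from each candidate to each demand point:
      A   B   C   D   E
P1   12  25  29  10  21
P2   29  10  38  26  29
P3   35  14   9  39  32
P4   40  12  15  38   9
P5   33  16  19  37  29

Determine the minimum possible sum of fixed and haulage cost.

Open {P1, P4}: assign each demand point to its cheapest open site.
  A→P1 12, B→P4 12, C→P4 15, D→P1 10, E→P4 9
  haulage cost 58, fixed 21 → total 79.
Compare {P1, P3, P4}: haulage cost 52 + fixed 29 = 81.
Compare {P1, P3}: haulage cost 66 + fixed 18 = 84.
Compare {P1, P4, P5}: haulage cost 58 + fixed 28 = 86.
All other subsets cost ≥ 81. Minimum total cost: 79.

79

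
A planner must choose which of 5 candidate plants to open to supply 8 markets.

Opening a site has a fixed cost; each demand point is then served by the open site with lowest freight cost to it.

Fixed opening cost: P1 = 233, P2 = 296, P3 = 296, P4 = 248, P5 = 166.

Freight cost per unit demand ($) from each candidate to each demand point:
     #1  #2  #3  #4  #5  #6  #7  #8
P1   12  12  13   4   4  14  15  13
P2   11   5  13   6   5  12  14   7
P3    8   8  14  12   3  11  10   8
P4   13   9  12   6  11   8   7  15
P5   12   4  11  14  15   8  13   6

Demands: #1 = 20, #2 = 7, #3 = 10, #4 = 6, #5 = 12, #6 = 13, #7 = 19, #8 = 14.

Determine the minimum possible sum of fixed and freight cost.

1205

Open {P3}: assign each demand point to its cheapest open site.
  #1→P3 20×8=160, #2→P3 7×8=56, #3→P3 10×14=140, #4→P3 6×12=72, #5→P3 12×3=36, #6→P3 13×11=143, #7→P3 19×10=190, #8→P3 14×8=112
  freight cost 909, fixed 296 → total 1205.
Compare {P5}: freight cost 1077 + fixed 166 = 1243.
Compare {P3, P5}: freight cost 784 + fixed 462 = 1246.
Compare {P4, P5}: freight cost 867 + fixed 414 = 1281.
All other subsets cost ≥ 1243. Minimum total cost: 1205.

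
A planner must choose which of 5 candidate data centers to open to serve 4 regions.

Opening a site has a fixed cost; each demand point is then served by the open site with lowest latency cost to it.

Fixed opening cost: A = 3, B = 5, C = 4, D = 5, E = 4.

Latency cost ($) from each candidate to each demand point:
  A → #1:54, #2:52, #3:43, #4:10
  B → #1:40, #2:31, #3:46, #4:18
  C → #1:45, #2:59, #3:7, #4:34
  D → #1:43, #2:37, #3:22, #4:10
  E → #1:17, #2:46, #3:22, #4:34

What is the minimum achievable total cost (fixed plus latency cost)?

Open {A, B, C, E}: assign each demand point to its cheapest open site.
  #1→E 17, #2→B 31, #3→C 7, #4→A 10
  latency cost 65, fixed 16 → total 81.
Compare {B, C, D, E}: latency cost 65 + fixed 18 = 83.
Compare {C, D, E}: latency cost 71 + fixed 13 = 84.
Compare {B, C, E}: latency cost 73 + fixed 13 = 86.
All other subsets cost ≥ 83. Minimum total cost: 81.

81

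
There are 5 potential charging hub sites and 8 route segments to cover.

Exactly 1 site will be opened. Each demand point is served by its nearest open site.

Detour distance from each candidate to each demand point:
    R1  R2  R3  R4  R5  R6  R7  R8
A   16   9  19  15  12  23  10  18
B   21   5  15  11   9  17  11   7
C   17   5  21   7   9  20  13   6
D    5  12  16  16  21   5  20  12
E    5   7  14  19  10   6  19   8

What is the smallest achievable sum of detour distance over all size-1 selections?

88

Open {E}.
  R1→E 5, R2→E 7, R3→E 14, R4→E 19, R5→E 10, R6→E 6, R7→E 19, R8→E 8  ⇒ total 88.
Compare {B}: total 96.
Compare {C}: total 98.
No size-1 selection does better; minimum is 88.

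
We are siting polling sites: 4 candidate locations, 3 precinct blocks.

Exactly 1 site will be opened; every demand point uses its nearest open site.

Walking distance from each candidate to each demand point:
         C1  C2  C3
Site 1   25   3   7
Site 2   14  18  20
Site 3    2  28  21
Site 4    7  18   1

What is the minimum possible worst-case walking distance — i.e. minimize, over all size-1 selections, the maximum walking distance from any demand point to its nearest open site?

Open {Site 4}.
  Farthest demand point is C2 at walking distance 18 (to Site 4); all others are ≤ 18.
With {Site 2} the worst case is 20.
With {Site 1} the worst case is 25.
No size-1 selection achieves below 18.

18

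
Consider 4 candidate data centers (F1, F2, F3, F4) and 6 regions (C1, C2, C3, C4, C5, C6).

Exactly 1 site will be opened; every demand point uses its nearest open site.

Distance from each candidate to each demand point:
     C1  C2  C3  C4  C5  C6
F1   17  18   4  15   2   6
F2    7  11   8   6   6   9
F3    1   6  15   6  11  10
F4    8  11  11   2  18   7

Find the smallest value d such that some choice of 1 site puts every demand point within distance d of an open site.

Open {F2}.
  Farthest demand point is C2 at distance 11 (to F2); all others are ≤ 11.
With {F3} the worst case is 15.
With {F1} the worst case is 18.
No size-1 selection achieves below 11.

11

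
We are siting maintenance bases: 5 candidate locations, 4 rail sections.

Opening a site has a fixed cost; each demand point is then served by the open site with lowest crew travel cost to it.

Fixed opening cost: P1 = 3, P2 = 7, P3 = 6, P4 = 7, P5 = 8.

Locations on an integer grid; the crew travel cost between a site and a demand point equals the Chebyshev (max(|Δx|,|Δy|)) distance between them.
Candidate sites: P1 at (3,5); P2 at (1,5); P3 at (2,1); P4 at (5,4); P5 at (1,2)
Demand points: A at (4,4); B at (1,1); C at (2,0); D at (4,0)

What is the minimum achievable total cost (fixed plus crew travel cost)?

Open {P3}: assign each demand point to its cheapest open site.
  A→P3 3, B→P3 1, C→P3 1, D→P3 2
  crew travel cost 7, fixed 6 → total 13.
Compare {P1, P3}: crew travel cost 5 + fixed 9 = 14.
Compare {P5}: crew travel cost 9 + fixed 8 = 17.
Compare {P1}: crew travel cost 15 + fixed 3 = 18.
All other subsets cost ≥ 14. Minimum total cost: 13.

13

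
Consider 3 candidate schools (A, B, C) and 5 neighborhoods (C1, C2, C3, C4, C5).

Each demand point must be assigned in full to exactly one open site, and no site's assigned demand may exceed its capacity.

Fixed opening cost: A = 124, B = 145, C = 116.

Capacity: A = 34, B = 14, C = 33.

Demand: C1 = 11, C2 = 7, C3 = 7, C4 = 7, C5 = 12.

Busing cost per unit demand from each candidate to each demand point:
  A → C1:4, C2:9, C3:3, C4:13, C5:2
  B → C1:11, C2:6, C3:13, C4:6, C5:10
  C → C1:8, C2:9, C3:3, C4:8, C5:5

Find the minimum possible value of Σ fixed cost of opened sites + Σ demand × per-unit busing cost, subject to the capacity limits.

Open {A, B}; cheapest assignment that respects the capacities:
  A (cap 34, load 30): C1, C3, C5 — cost 11×4 + 7×3 + 12×2 = 89
  B (cap 14, load 14): C2, C4 — cost 7×6 + 7×6 = 84
  Shipping 173, fixed 269 → total 442.
  Any other capacity-feasible assignment to {A, B} ships for at least 173.
Compare {A, C}: its best feasible assignment gives total 448.
Compare {B, C}: its best feasible assignment gives total 514.
Every other set of open sites that can feasibly serve all demand totals ≥ 448 even under its best assignment. Minimum: 442.

442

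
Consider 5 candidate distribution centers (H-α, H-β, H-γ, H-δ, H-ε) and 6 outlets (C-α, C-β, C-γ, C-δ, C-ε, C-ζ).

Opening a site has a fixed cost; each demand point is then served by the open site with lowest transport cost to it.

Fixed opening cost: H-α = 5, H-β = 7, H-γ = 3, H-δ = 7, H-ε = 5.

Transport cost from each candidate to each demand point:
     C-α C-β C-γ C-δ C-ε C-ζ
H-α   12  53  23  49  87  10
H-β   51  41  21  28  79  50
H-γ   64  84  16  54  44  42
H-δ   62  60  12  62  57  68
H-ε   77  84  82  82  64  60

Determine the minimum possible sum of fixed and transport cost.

Open {H-α, H-β, H-γ}: assign each demand point to its cheapest open site.
  C-α→H-α 12, C-β→H-β 41, C-γ→H-γ 16, C-δ→H-β 28, C-ε→H-γ 44, C-ζ→H-α 10
  transport cost 151, fixed 15 → total 166.
Compare {H-α, H-β, H-γ, H-δ}: transport cost 147 + fixed 22 = 169.
Compare {H-α, H-β, H-γ, H-ε}: transport cost 151 + fixed 20 = 171.
Compare {H-α, H-β, H-γ, H-δ, H-ε}: transport cost 147 + fixed 27 = 174.
All other subsets cost ≥ 169. Minimum total cost: 166.

166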